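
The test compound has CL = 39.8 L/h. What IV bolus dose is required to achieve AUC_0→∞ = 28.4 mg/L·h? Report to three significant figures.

Dose_iv = CL × AUC_0→∞
     = 39.8 × 28.4 = 1130.32 mg

Dose = 1130 mg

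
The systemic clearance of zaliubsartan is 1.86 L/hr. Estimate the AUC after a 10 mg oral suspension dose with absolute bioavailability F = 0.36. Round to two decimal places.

AUC_0→∞ = F × Dose / CL
        = 0.36 × 10 / 1.86 = 1.93548 mg/L·hr

AUC = 1.94 mg/L·hr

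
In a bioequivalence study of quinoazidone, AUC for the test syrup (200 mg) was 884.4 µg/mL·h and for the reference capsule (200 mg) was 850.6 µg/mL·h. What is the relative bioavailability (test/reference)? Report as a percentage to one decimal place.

F_rel = 104.0%

F_rel = (AUC_test/D_test) / (AUC_ref/D_ref)
      = (884.4/200) / (850.6/200)
      = 4.422 / 4.253 = 1.0397 = 103.97%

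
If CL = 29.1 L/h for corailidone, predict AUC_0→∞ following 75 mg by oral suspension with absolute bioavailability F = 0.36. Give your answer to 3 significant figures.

AUC = 0.928 mg/L·h

AUC_0→∞ = F × Dose / CL
        = 0.36 × 75 / 29.1 = 0.927835 mg/L·h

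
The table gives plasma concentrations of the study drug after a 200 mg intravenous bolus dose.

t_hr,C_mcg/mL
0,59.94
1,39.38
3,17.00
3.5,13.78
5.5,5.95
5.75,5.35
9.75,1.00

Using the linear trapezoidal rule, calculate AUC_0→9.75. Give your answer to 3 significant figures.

AUC = 148 mcg/mL·hr

Trapezoidal AUC_0→9.75:
  [0→1]: (59.94+39.38)/2 × 1 = 49.66
  [1→3]: (39.38+17.00)/2 × 2 = 56.38
  [3→3.5]: (17.00+13.78)/2 × 0.5 = 7.695
  [3.5→5.5]: (13.78+5.95)/2 × 2 = 19.73
  [5.5→5.75]: (5.95+5.35)/2 × 0.25 = 1.4125
  [5.75→9.75]: (5.35+1.00)/2 × 4 = 12.7
  Sum = 147.5775 mcg/mL·hr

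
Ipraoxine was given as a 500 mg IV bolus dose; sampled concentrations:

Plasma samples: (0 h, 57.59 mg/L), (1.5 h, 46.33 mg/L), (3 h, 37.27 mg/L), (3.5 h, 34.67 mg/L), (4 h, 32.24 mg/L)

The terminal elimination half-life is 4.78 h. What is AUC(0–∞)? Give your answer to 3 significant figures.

AUC = 398 mg/L·h

Trapezoidal AUC_0→4:
  [0→1.5]: (57.59+46.33)/2 × 1.5 = 77.94
  [1.5→3]: (46.33+37.27)/2 × 1.5 = 62.7
  [3→3.5]: (37.27+34.67)/2 × 0.5 = 17.985
  [3.5→4]: (34.67+32.24)/2 × 0.5 = 16.7275
  Sum = 175.3525 mg/L·h
k_e = ln2 / t½ = 0.693147 / 4.78 = 0.1450 h^-1
Extrapolated tail: C_last / k_e = 32.24 / 0.145 = 222.345
AUC_0→∞ = 175.3525 + 222.345 = 397.6975 mg/L·h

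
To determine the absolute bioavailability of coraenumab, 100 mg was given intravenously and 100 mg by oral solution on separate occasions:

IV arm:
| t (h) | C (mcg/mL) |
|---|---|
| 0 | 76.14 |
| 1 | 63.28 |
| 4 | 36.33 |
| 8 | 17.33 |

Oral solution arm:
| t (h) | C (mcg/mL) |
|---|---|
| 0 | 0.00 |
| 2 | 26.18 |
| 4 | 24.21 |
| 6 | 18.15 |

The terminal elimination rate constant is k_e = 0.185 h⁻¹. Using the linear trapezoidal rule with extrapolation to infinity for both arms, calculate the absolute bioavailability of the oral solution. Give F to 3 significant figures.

F = 0.517

Trapezoidal AUC_0→8 (IV):
  [0→1]: (76.14+63.28)/2 × 1 = 69.71
  [1→4]: (63.28+36.33)/2 × 3 = 149.415
  [4→8]: (36.33+17.33)/2 × 4 = 107.32
  Sum = 326.445 mcg/mL·h
IV tail: 17.33/0.185 = 93.676; AUC_iv,0→∞ = 326.445 + 93.676 = 420.121 mcg/mL·h
Trapezoidal AUC_0→6 (oral solution):
  [0→2]: (0.00+26.18)/2 × 2 = 26.18
  [2→4]: (26.18+24.21)/2 × 2 = 50.39
  [4→6]: (24.21+18.15)/2 × 2 = 42.36
  Sum = 118.93 mcg/mL·h
oral solution tail: 18.15/0.185 = 98.108; AUC_ev,0→∞ = 118.93 + 98.108 = 217.038 mcg/mL·h
F = (AUC_ev/D_ev)/(AUC_iv/D_iv) = (217.038/100)/(420.121/100) = 2.17038/4.20121 = 0.5166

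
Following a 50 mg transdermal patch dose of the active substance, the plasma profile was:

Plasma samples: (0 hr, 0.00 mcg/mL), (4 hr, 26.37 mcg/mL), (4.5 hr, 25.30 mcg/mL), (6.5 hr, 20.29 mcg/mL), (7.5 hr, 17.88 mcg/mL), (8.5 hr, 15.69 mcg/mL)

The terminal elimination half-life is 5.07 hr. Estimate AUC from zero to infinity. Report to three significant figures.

AUC = 262 mcg/mL·hr

Trapezoidal AUC_0→8.5:
  [0→4]: (0.00+26.37)/2 × 4 = 52.74
  [4→4.5]: (26.37+25.30)/2 × 0.5 = 12.9175
  [4.5→6.5]: (25.30+20.29)/2 × 2 = 45.59
  [6.5→7.5]: (20.29+17.88)/2 × 1 = 19.085
  [7.5→8.5]: (17.88+15.69)/2 × 1 = 16.785
  Sum = 147.1175 mcg/mL·hr
k_e = ln2 / t½ = 0.693147 / 5.07 = 0.1367 hr^-1
Extrapolated tail: C_last / k_e = 15.69 / 0.1367 = 114.777
AUC_0→∞ = 147.1175 + 114.777 = 261.8945 mcg/mL·hr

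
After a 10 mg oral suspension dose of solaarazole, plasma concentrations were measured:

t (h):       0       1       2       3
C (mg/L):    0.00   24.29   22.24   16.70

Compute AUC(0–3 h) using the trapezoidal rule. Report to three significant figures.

Trapezoidal AUC_0→3:
  [0→1]: (0.00+24.29)/2 × 1 = 12.145
  [1→2]: (24.29+22.24)/2 × 1 = 23.265
  [2→3]: (22.24+16.70)/2 × 1 = 19.47
  Sum = 54.88 mg/L·h

AUC = 54.9 mg/L·h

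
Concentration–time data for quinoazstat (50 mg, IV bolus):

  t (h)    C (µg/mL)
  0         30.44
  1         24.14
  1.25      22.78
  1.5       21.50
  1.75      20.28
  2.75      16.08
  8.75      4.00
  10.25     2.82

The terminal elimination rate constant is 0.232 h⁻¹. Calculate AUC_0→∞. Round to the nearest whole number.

Trapezoidal AUC_0→10.25:
  [0→1]: (30.44+24.14)/2 × 1 = 27.29
  [1→1.25]: (24.14+22.78)/2 × 0.25 = 5.865
  [1.25→1.5]: (22.78+21.50)/2 × 0.25 = 5.535
  [1.5→1.75]: (21.50+20.28)/2 × 0.25 = 5.2225
  [1.75→2.75]: (20.28+16.08)/2 × 1 = 18.18
  [2.75→8.75]: (16.08+4.00)/2 × 6 = 60.24
  [8.75→10.25]: (4.00+2.82)/2 × 1.5 = 5.115
  Sum = 127.4475 µg/mL·h
Extrapolated tail: C_last / k_e = 2.82 / 0.232 = 12.155
AUC_0→∞ = 127.4475 + 12.155 = 139.6025 µg/mL·h

AUC = 140 µg/mL·h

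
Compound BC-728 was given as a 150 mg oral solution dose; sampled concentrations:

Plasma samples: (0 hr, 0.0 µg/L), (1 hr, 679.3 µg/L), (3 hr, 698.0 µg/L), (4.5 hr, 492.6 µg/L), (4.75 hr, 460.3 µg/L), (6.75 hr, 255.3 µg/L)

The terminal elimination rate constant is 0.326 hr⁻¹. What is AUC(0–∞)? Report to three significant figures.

Trapezoidal AUC_0→6.75:
  [0→1]: (0.0+679.3)/2 × 1 = 339.65
  [1→3]: (679.3+698.0)/2 × 2 = 1377.3
  [3→4.5]: (698.0+492.6)/2 × 1.5 = 892.95
  [4.5→4.75]: (492.6+460.3)/2 × 0.25 = 119.1125
  [4.75→6.75]: (460.3+255.3)/2 × 2 = 715.6
  Sum = 3444.6125 µg/L·hr
Extrapolated tail: C_last / k_e = 255.3 / 0.326 = 783.129
AUC_0→∞ = 3444.6125 + 783.129 = 4227.7415 µg/L·hr

AUC = 4230 µg/L·hr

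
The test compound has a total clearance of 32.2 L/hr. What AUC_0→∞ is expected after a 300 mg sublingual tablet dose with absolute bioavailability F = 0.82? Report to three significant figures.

AUC_0→∞ = F × Dose / CL
        = 0.82 × 300 / 32.2 = 7.63975 mg/L·hr

AUC = 7.64 mg/L·hr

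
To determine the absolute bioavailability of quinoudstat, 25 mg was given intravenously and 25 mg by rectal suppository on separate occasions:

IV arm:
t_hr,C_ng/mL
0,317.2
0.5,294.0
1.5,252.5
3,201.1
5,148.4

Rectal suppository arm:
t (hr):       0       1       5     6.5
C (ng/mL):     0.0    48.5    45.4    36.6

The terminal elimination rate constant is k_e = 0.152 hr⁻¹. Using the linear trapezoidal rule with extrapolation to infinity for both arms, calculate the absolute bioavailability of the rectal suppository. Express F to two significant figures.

F = 0.25

Trapezoidal AUC_0→5 (IV):
  [0→0.5]: (317.2+294.0)/2 × 0.5 = 152.8
  [0.5→1.5]: (294.0+252.5)/2 × 1 = 273.25
  [1.5→3]: (252.5+201.1)/2 × 1.5 = 340.2
  [3→5]: (201.1+148.4)/2 × 2 = 349.5
  Sum = 1115.75 ng/mL·hr
IV tail: 148.4/0.152 = 976.316; AUC_iv,0→∞ = 1115.75 + 976.316 = 2092.066 ng/mL·hr
Trapezoidal AUC_0→6.5 (rectal suppository):
  [0→1]: (0.0+48.5)/2 × 1 = 24.25
  [1→5]: (48.5+45.4)/2 × 4 = 187.8
  [5→6.5]: (45.4+36.6)/2 × 1.5 = 61.5
  Sum = 273.55 ng/mL·hr
rectal suppository tail: 36.6/0.152 = 240.789; AUC_ev,0→∞ = 273.55 + 240.789 = 514.339 ng/mL·hr
F = (AUC_ev/D_ev)/(AUC_iv/D_iv) = (514.339/25)/(2092.066/25) = 20.57356/83.68264 = 0.2459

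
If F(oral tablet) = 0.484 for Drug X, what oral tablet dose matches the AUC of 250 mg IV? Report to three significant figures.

For equal systemic exposure: F × D_ev = D_iv
D_ev = D_iv / F = 250 / 0.484 = 516.529 mg

D_oral = 517 mg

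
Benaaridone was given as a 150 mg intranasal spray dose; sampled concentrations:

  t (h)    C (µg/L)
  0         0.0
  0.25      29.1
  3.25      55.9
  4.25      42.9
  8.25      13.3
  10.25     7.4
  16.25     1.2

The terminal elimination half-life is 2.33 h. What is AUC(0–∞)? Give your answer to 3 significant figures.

AUC = 343 µg/L·h

Trapezoidal AUC_0→16.25:
  [0→0.25]: (0.0+29.1)/2 × 0.25 = 3.6375
  [0.25→3.25]: (29.1+55.9)/2 × 3 = 127.5
  [3.25→4.25]: (55.9+42.9)/2 × 1 = 49.4
  [4.25→8.25]: (42.9+13.3)/2 × 4 = 112.4
  [8.25→10.25]: (13.3+7.4)/2 × 2 = 20.7
  [10.25→16.25]: (7.4+1.2)/2 × 6 = 25.8
  Sum = 339.4375 µg/L·h
k_e = ln2 / t½ = 0.693147 / 2.33 = 0.2975 h^-1
Extrapolated tail: C_last / k_e = 1.2 / 0.2975 = 4.034
AUC_0→∞ = 339.4375 + 4.034 = 343.4715 µg/L·h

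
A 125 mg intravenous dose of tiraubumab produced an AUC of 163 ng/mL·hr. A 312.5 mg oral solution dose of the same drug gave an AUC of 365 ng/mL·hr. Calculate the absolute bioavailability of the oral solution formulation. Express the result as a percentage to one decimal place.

F = 89.6%

F = (AUC_ev / D_ev) / (AUC_iv / D_iv)
  = (365/312.5) / (163/125)
  = 1.168 / 1.304 = 0.8957
  = 89.57%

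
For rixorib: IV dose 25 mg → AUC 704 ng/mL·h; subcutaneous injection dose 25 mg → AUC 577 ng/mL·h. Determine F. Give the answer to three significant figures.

F = (AUC_ev / D_ev) / (AUC_iv / D_iv)
  = (577/25) / (704/25)
  = 23.08 / 28.16 = 0.8196

F = 0.820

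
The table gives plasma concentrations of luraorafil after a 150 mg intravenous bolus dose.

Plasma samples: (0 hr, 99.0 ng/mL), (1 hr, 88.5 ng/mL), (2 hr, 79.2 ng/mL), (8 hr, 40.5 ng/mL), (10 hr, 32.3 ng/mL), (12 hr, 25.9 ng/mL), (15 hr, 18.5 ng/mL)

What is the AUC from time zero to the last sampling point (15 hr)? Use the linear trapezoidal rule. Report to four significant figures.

AUC = 734.3 ng/mL·hr

Trapezoidal AUC_0→15:
  [0→1]: (99.0+88.5)/2 × 1 = 93.75
  [1→2]: (88.5+79.2)/2 × 1 = 83.85
  [2→8]: (79.2+40.5)/2 × 6 = 359.1
  [8→10]: (40.5+32.3)/2 × 2 = 72.8
  [10→12]: (32.3+25.9)/2 × 2 = 58.2
  [12→15]: (25.9+18.5)/2 × 3 = 66.6
  Sum = 734.3 ng/mL·hr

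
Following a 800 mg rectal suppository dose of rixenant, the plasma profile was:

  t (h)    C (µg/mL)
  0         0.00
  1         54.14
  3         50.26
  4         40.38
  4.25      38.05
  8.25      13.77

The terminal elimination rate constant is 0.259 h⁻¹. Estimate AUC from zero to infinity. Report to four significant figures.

Trapezoidal AUC_0→8.25:
  [0→1]: (0.00+54.14)/2 × 1 = 27.07
  [1→3]: (54.14+50.26)/2 × 2 = 104.4
  [3→4]: (50.26+40.38)/2 × 1 = 45.32
  [4→4.25]: (40.38+38.05)/2 × 0.25 = 9.80375
  [4.25→8.25]: (38.05+13.77)/2 × 4 = 103.64
  Sum = 290.23375 µg/mL·h
Extrapolated tail: C_last / k_e = 13.77 / 0.259 = 53.166
AUC_0→∞ = 290.23375 + 53.166 = 343.39975 µg/mL·h

AUC = 343.4 µg/mL·h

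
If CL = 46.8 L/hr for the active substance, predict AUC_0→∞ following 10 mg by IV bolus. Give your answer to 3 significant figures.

AUC = 0.214 mg/L·hr

AUC_0→∞ = Dose_iv / CL
        = 10 / 46.8 = 0.213675 mg/L·hr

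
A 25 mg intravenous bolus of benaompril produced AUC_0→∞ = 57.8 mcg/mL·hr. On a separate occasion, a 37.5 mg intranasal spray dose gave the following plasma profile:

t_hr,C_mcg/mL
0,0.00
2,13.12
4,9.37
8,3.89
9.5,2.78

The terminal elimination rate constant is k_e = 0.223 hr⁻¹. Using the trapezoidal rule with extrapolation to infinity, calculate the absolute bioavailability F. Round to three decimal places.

F = 0.918

Trapezoidal AUC_0→9.5 (intranasal spray):
  [0→2]: (0.00+13.12)/2 × 2 = 13.12
  [2→4]: (13.12+9.37)/2 × 2 = 22.49
  [4→8]: (9.37+3.89)/2 × 4 = 26.52
  [8→9.5]: (3.89+2.78)/2 × 1.5 = 5.0025
  Sum = 67.1325 mcg/mL·hr
Tail: C_last/k_e = 2.78/0.223 = 12.466
AUC_0→∞ (intranasal spray) = 67.1325 + 12.466 = 79.5985 mcg/mL·hr
F = (AUC_ev/D_ev)/(AUC_iv/D_iv) = (79.5985/37.5)/(57.8/25) = 2.12263/2.312 = 0.9181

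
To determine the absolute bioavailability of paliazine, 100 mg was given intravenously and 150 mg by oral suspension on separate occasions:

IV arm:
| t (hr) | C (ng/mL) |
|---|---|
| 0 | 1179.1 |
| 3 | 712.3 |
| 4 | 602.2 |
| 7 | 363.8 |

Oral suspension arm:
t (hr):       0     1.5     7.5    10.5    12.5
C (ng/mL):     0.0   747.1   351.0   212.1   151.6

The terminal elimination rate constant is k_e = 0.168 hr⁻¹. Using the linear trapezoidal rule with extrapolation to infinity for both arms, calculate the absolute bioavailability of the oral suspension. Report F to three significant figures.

F = 0.559

Trapezoidal AUC_0→7 (IV):
  [0→3]: (1179.1+712.3)/2 × 3 = 2837.1
  [3→4]: (712.3+602.2)/2 × 1 = 657.25
  [4→7]: (602.2+363.8)/2 × 3 = 1449.0
  Sum = 4943.35 ng/mL·hr
IV tail: 363.8/0.168 = 2165.476; AUC_iv,0→∞ = 4943.35 + 2165.476 = 7108.826 ng/mL·hr
Trapezoidal AUC_0→12.5 (oral suspension):
  [0→1.5]: (0.0+747.1)/2 × 1.5 = 560.325
  [1.5→7.5]: (747.1+351.0)/2 × 6 = 3294.3
  [7.5→10.5]: (351.0+212.1)/2 × 3 = 844.65
  [10.5→12.5]: (212.1+151.6)/2 × 2 = 363.7
  Sum = 5062.975 ng/mL·hr
oral suspension tail: 151.6/0.168 = 902.381; AUC_ev,0→∞ = 5062.975 + 902.381 = 5965.356 ng/mL·hr
F = (AUC_ev/D_ev)/(AUC_iv/D_iv) = (5965.356/150)/(7108.826/100) = 39.76904/71.08826 = 0.5594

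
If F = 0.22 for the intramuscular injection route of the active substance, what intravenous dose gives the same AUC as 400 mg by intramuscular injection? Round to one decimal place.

D_iv = 88.0 mg

Systemic exposure from an extravascular dose = F × D_ev, so the equivalent IV dose is F × D_ev.
D_iv = F × D_ev = 0.22 × 400 = 88 mg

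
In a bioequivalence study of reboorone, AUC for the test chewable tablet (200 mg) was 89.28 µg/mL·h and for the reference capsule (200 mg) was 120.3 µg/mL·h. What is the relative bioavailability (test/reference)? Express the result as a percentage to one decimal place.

F_rel = 74.2%

F_rel = (AUC_test/D_test) / (AUC_ref/D_ref)
      = (89.28/200) / (120.3/200)
      = 0.4464 / 0.6015 = 0.7421 = 74.21%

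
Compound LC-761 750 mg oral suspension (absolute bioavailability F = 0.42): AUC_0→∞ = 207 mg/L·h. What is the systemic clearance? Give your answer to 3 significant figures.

CL = 1.52 L/h

CL = F × Dose / AUC_0→∞
   = 0.42 × 750 / 207 = 1.52174 L/h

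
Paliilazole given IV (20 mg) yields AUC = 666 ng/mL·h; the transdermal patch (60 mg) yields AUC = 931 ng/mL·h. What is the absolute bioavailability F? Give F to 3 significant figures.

F = (AUC_ev / D_ev) / (AUC_iv / D_iv)
  = (931/60) / (666/20)
  = 15.5167 / 33.3 = 0.4660

F = 0.466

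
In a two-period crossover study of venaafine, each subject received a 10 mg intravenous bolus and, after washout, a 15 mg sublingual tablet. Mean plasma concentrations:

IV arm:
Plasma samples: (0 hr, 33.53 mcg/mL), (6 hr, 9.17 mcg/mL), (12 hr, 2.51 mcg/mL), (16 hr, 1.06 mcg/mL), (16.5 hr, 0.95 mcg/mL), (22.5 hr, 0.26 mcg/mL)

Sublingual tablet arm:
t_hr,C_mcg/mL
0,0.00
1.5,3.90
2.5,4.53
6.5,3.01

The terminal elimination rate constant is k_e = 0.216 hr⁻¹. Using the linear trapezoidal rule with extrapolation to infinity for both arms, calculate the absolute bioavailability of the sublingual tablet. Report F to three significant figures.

F = 0.137

Trapezoidal AUC_0→22.5 (IV):
  [0→6]: (33.53+9.17)/2 × 6 = 128.1
  [6→12]: (9.17+2.51)/2 × 6 = 35.04
  [12→16]: (2.51+1.06)/2 × 4 = 7.14
  [16→16.5]: (1.06+0.95)/2 × 0.5 = 0.5025
  [16.5→22.5]: (0.95+0.26)/2 × 6 = 3.63
  Sum = 174.4125 mcg/mL·hr
IV tail: 0.26/0.216 = 1.204; AUC_iv,0→∞ = 174.4125 + 1.204 = 175.6165 mcg/mL·hr
Trapezoidal AUC_0→6.5 (sublingual tablet):
  [0→1.5]: (0.00+3.90)/2 × 1.5 = 2.925
  [1.5→2.5]: (3.90+4.53)/2 × 1 = 4.215
  [2.5→6.5]: (4.53+3.01)/2 × 4 = 15.08
  Sum = 22.22 mcg/mL·hr
sublingual tablet tail: 3.01/0.216 = 13.935; AUC_ev,0→∞ = 22.22 + 13.935 = 36.155 mcg/mL·hr
F = (AUC_ev/D_ev)/(AUC_iv/D_iv) = (36.155/15)/(175.6165/10) = 2.41033/17.56165 = 0.1372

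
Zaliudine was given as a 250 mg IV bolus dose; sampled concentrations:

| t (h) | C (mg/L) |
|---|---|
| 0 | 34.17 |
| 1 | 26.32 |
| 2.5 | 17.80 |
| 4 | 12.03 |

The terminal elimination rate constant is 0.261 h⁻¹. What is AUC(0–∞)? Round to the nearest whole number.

AUC = 132 mg/L·h

Trapezoidal AUC_0→4:
  [0→1]: (34.17+26.32)/2 × 1 = 30.245
  [1→2.5]: (26.32+17.80)/2 × 1.5 = 33.09
  [2.5→4]: (17.80+12.03)/2 × 1.5 = 22.3725
  Sum = 85.7075 mg/L·h
Extrapolated tail: C_last / k_e = 12.03 / 0.261 = 46.092
AUC_0→∞ = 85.7075 + 46.092 = 131.7995 mg/L·h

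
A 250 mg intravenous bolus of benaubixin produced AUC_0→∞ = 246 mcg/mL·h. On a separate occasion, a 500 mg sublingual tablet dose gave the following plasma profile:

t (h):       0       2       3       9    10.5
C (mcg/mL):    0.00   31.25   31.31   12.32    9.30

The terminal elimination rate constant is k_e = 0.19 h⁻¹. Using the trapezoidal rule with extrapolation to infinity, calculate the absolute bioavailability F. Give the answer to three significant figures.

Trapezoidal AUC_0→10.5 (sublingual tablet):
  [0→2]: (0.00+31.25)/2 × 2 = 31.25
  [2→3]: (31.25+31.31)/2 × 1 = 31.28
  [3→9]: (31.31+12.32)/2 × 6 = 130.89
  [9→10.5]: (12.32+9.30)/2 × 1.5 = 16.215
  Sum = 209.635 mcg/mL·h
Tail: C_last/k_e = 9.30/0.19 = 48.947
AUC_0→∞ (sublingual tablet) = 209.635 + 48.947 = 258.582 mcg/mL·h
F = (AUC_ev/D_ev)/(AUC_iv/D_iv) = (258.582/500)/(246/250) = 0.517164/0.984 = 0.5256

F = 0.526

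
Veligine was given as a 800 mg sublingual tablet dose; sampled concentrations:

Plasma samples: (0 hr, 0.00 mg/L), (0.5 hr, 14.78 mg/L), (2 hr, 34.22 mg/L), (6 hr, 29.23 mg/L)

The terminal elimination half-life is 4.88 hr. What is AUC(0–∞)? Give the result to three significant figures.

AUC = 373 mg/L·hr

Trapezoidal AUC_0→6:
  [0→0.5]: (0.00+14.78)/2 × 0.5 = 3.695
  [0.5→2]: (14.78+34.22)/2 × 1.5 = 36.75
  [2→6]: (34.22+29.23)/2 × 4 = 126.9
  Sum = 167.345 mg/L·hr
k_e = ln2 / t½ = 0.693147 / 4.88 = 0.1420 hr^-1
Extrapolated tail: C_last / k_e = 29.23 / 0.142 = 205.845
AUC_0→∞ = 167.345 + 205.845 = 373.19 mg/L·hr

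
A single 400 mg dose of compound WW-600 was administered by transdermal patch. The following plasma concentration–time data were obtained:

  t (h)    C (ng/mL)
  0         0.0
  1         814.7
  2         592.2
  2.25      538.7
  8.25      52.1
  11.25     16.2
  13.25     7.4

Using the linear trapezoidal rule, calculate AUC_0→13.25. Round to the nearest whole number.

Trapezoidal AUC_0→13.25:
  [0→1]: (0.0+814.7)/2 × 1 = 407.35
  [1→2]: (814.7+592.2)/2 × 1 = 703.45
  [2→2.25]: (592.2+538.7)/2 × 0.25 = 141.3625
  [2.25→8.25]: (538.7+52.1)/2 × 6 = 1772.4
  [8.25→11.25]: (52.1+16.2)/2 × 3 = 102.45
  [11.25→13.25]: (16.2+7.4)/2 × 2 = 23.6
  Sum = 3150.6125 ng/mL·h

AUC = 3151 ng/mL·h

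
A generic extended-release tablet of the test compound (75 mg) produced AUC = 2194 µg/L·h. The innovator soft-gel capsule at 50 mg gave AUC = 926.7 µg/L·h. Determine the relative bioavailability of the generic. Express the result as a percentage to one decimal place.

F_rel = (AUC_test/D_test) / (AUC_ref/D_ref)
      = (2194/75) / (926.7/50)
      = 29.2533 / 18.534 = 1.5784 = 157.84%

F_rel = 157.8%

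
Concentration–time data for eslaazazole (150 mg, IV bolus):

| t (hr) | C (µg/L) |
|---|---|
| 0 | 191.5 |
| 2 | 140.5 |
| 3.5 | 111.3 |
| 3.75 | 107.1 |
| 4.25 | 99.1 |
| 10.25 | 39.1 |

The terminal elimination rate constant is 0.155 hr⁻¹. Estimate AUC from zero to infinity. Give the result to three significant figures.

Trapezoidal AUC_0→10.25:
  [0→2]: (191.5+140.5)/2 × 2 = 332.0
  [2→3.5]: (140.5+111.3)/2 × 1.5 = 188.85
  [3.5→3.75]: (111.3+107.1)/2 × 0.25 = 27.3
  [3.75→4.25]: (107.1+99.1)/2 × 0.5 = 51.55
  [4.25→10.25]: (99.1+39.1)/2 × 6 = 414.6
  Sum = 1014.3 µg/L·hr
Extrapolated tail: C_last / k_e = 39.1 / 0.155 = 252.258
AUC_0→∞ = 1014.3 + 252.258 = 1266.558 µg/L·hr

AUC = 1270 µg/L·hr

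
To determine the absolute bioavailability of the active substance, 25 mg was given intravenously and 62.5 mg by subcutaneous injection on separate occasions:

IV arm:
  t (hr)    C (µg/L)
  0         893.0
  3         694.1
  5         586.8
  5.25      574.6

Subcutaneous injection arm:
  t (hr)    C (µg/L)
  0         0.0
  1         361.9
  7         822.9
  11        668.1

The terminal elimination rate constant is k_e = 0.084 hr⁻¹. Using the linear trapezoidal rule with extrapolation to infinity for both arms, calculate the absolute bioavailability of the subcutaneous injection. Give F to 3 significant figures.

F = 0.551

Trapezoidal AUC_0→5.25 (IV):
  [0→3]: (893.0+694.1)/2 × 3 = 2380.65
  [3→5]: (694.1+586.8)/2 × 2 = 1280.9
  [5→5.25]: (586.8+574.6)/2 × 0.25 = 145.175
  Sum = 3806.725 µg/L·hr
IV tail: 574.6/0.084 = 6840.476; AUC_iv,0→∞ = 3806.725 + 6840.476 = 10647.201 µg/L·hr
Trapezoidal AUC_0→11 (subcutaneous injection):
  [0→1]: (0.0+361.9)/2 × 1 = 180.95
  [1→7]: (361.9+822.9)/2 × 6 = 3554.4
  [7→11]: (822.9+668.1)/2 × 4 = 2982.0
  Sum = 6717.35 µg/L·hr
subcutaneous injection tail: 668.1/0.084 = 7953.571; AUC_ev,0→∞ = 6717.35 + 7953.571 = 14670.921 µg/L·hr
F = (AUC_ev/D_ev)/(AUC_iv/D_iv) = (14670.921/62.5)/(10647.201/25) = 234.735/425.88804 = 0.5512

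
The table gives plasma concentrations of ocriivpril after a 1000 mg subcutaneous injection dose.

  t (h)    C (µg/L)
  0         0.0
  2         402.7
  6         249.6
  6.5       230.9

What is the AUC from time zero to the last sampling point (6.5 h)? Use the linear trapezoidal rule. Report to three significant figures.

Trapezoidal AUC_0→6.5:
  [0→2]: (0.0+402.7)/2 × 2 = 402.7
  [2→6]: (402.7+249.6)/2 × 4 = 1304.6
  [6→6.5]: (249.6+230.9)/2 × 0.5 = 120.125
  Sum = 1827.425 µg/L·h

AUC = 1830 µg/L·h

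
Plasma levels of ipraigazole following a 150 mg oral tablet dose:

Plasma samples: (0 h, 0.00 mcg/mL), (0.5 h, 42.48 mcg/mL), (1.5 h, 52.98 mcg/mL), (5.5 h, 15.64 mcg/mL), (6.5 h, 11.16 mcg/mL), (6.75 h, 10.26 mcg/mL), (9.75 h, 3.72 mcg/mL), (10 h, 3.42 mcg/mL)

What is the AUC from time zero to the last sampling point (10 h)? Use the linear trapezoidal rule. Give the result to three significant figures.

AUC = 234 mcg/mL·h

Trapezoidal AUC_0→10:
  [0→0.5]: (0.00+42.48)/2 × 0.5 = 10.62
  [0.5→1.5]: (42.48+52.98)/2 × 1 = 47.73
  [1.5→5.5]: (52.98+15.64)/2 × 4 = 137.24
  [5.5→6.5]: (15.64+11.16)/2 × 1 = 13.4
  [6.5→6.75]: (11.16+10.26)/2 × 0.25 = 2.6775
  [6.75→9.75]: (10.26+3.72)/2 × 3 = 20.97
  [9.75→10]: (3.72+3.42)/2 × 0.25 = 0.8925
  Sum = 233.53 mcg/mL·h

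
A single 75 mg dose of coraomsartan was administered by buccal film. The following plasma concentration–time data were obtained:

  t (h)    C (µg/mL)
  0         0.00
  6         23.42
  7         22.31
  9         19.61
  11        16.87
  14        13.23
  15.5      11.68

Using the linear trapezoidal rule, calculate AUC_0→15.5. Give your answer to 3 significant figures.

Trapezoidal AUC_0→15.5:
  [0→6]: (0.00+23.42)/2 × 6 = 70.26
  [6→7]: (23.42+22.31)/2 × 1 = 22.865
  [7→9]: (22.31+19.61)/2 × 2 = 41.92
  [9→11]: (19.61+16.87)/2 × 2 = 36.48
  [11→14]: (16.87+13.23)/2 × 3 = 45.15
  [14→15.5]: (13.23+11.68)/2 × 1.5 = 18.6825
  Sum = 235.3575 µg/mL·h

AUC = 235 µg/mL·h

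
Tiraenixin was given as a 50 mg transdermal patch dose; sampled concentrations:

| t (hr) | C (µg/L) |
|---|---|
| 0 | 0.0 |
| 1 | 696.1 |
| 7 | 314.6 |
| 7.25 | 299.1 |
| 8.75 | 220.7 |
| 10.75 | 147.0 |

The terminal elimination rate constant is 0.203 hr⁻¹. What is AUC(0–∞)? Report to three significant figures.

AUC = 4940 µg/L·hr

Trapezoidal AUC_0→10.75:
  [0→1]: (0.0+696.1)/2 × 1 = 348.05
  [1→7]: (696.1+314.6)/2 × 6 = 3032.1
  [7→7.25]: (314.6+299.1)/2 × 0.25 = 76.7125
  [7.25→8.75]: (299.1+220.7)/2 × 1.5 = 389.85
  [8.75→10.75]: (220.7+147.0)/2 × 2 = 367.7
  Sum = 4214.4125 µg/L·hr
Extrapolated tail: C_last / k_e = 147.0 / 0.203 = 724.138
AUC_0→∞ = 4214.4125 + 724.138 = 4938.5505 µg/L·hr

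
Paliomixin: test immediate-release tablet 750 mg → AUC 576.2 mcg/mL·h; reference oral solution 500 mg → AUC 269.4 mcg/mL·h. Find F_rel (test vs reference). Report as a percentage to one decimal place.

F_rel = (AUC_test/D_test) / (AUC_ref/D_ref)
      = (576.2/750) / (269.4/500)
      = 0.768267 / 0.5388 = 1.4259 = 142.59%

F_rel = 142.6%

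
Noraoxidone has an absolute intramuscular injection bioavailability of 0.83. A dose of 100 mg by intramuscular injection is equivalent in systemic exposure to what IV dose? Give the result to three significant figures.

D_iv = 83.0 mg

Systemic exposure from an extravascular dose = F × D_ev, so the equivalent IV dose is F × D_ev.
D_iv = F × D_ev = 0.83 × 100 = 83 mg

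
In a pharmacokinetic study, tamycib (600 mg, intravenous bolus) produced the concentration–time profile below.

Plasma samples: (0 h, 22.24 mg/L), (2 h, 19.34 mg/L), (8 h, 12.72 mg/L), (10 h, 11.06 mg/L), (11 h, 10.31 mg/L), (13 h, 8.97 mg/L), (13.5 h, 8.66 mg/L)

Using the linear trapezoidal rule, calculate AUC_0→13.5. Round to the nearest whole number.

Trapezoidal AUC_0→13.5:
  [0→2]: (22.24+19.34)/2 × 2 = 41.58
  [2→8]: (19.34+12.72)/2 × 6 = 96.18
  [8→10]: (12.72+11.06)/2 × 2 = 23.78
  [10→11]: (11.06+10.31)/2 × 1 = 10.685
  [11→13]: (10.31+8.97)/2 × 2 = 19.28
  [13→13.5]: (8.97+8.66)/2 × 0.5 = 4.4075
  Sum = 195.9125 mg/L·h

AUC = 196 mg/L·h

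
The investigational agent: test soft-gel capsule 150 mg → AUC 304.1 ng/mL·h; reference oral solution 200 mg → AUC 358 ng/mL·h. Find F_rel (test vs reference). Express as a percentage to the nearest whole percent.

F_rel = 113%

F_rel = (AUC_test/D_test) / (AUC_ref/D_ref)
      = (304.1/150) / (358/200)
      = 2.02733 / 1.79 = 1.1326 = 113.26%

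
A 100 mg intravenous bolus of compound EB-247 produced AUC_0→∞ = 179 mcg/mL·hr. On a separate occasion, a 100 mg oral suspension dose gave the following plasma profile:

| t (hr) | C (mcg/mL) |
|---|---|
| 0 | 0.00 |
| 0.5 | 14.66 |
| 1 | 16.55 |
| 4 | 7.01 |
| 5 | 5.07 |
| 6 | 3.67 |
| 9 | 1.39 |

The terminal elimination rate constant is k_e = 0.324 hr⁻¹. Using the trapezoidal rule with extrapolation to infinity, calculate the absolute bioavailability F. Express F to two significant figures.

Trapezoidal AUC_0→9 (oral suspension):
  [0→0.5]: (0.00+14.66)/2 × 0.5 = 3.665
  [0.5→1]: (14.66+16.55)/2 × 0.5 = 7.8025
  [1→4]: (16.55+7.01)/2 × 3 = 35.34
  [4→5]: (7.01+5.07)/2 × 1 = 6.04
  [5→6]: (5.07+3.67)/2 × 1 = 4.37
  [6→9]: (3.67+1.39)/2 × 3 = 7.59
  Sum = 64.8075 mcg/mL·hr
Tail: C_last/k_e = 1.39/0.324 = 4.290
AUC_0→∞ (oral suspension) = 64.8075 + 4.290 = 69.0975 mcg/mL·hr
F = (AUC_ev/D_ev)/(AUC_iv/D_iv) = (69.0975/100)/(179/100) = 0.690975/1.79 = 0.3860

F = 0.39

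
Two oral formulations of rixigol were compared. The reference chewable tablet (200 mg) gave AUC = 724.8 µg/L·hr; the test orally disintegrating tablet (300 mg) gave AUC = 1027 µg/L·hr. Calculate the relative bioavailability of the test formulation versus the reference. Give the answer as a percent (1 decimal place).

F_rel = 94.5%

F_rel = (AUC_test/D_test) / (AUC_ref/D_ref)
      = (1027/300) / (724.8/200)
      = 3.42333 / 3.624 = 0.9446 = 94.46%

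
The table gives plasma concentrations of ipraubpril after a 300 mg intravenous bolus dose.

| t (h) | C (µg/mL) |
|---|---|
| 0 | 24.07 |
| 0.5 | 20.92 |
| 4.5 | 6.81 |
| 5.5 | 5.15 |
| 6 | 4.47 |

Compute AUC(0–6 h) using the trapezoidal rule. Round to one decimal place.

Trapezoidal AUC_0→6:
  [0→0.5]: (24.07+20.92)/2 × 0.5 = 11.2475
  [0.5→4.5]: (20.92+6.81)/2 × 4 = 55.46
  [4.5→5.5]: (6.81+5.15)/2 × 1 = 5.98
  [5.5→6]: (5.15+4.47)/2 × 0.5 = 2.405
  Sum = 75.0925 µg/mL·h

AUC = 75.1 µg/mL·h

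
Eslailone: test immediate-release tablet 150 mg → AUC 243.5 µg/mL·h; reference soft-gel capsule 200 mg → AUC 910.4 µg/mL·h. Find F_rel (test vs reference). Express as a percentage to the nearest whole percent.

F_rel = 36%

F_rel = (AUC_test/D_test) / (AUC_ref/D_ref)
      = (243.5/150) / (910.4/200)
      = 1.62333 / 4.552 = 0.3566 = 35.66%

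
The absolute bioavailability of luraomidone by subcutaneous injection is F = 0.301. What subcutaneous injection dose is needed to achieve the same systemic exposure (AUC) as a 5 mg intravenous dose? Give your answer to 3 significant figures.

For equal systemic exposure: F × D_ev = D_iv
D_ev = D_iv / F = 5 / 0.301 = 16.6113 mg

D_subcutaneous = 16.6 mg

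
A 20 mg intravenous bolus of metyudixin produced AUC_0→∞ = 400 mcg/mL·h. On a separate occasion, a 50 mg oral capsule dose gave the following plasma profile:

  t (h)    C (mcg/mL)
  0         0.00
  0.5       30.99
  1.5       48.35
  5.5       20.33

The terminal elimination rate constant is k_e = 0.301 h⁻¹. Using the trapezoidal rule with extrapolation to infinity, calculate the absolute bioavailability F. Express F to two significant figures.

Trapezoidal AUC_0→5.5 (oral capsule):
  [0→0.5]: (0.00+30.99)/2 × 0.5 = 7.7475
  [0.5→1.5]: (30.99+48.35)/2 × 1 = 39.67
  [1.5→5.5]: (48.35+20.33)/2 × 4 = 137.36
  Sum = 184.7775 mcg/mL·h
Tail: C_last/k_e = 20.33/0.301 = 67.542
AUC_0→∞ (oral capsule) = 184.7775 + 67.542 = 252.3195 mcg/mL·h
F = (AUC_ev/D_ev)/(AUC_iv/D_iv) = (252.3195/50)/(400/20) = 5.04639/20 = 0.2523

F = 0.25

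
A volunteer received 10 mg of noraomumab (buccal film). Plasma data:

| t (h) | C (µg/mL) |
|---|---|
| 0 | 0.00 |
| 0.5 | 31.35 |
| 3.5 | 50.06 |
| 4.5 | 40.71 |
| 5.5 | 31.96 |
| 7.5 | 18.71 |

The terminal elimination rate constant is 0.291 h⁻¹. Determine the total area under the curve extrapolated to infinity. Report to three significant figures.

Trapezoidal AUC_0→7.5:
  [0→0.5]: (0.00+31.35)/2 × 0.5 = 7.8375
  [0.5→3.5]: (31.35+50.06)/2 × 3 = 122.115
  [3.5→4.5]: (50.06+40.71)/2 × 1 = 45.385
  [4.5→5.5]: (40.71+31.96)/2 × 1 = 36.335
  [5.5→7.5]: (31.96+18.71)/2 × 2 = 50.67
  Sum = 262.3425 µg/mL·h
Extrapolated tail: C_last / k_e = 18.71 / 0.291 = 64.296
AUC_0→∞ = 262.3425 + 64.296 = 326.6385 µg/mL·h

AUC = 327 µg/mL·h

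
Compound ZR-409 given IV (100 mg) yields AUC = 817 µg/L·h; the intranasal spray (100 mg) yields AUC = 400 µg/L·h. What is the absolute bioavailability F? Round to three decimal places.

F = 0.490

F = (AUC_ev / D_ev) / (AUC_iv / D_iv)
  = (400/100) / (817/100)
  = 4 / 8.17 = 0.4896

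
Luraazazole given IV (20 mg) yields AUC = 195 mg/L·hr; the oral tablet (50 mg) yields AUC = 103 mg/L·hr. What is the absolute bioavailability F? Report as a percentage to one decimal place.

F = (AUC_ev / D_ev) / (AUC_iv / D_iv)
  = (103/50) / (195/20)
  = 2.06 / 9.75 = 0.2113
  = 21.13%

F = 21.1%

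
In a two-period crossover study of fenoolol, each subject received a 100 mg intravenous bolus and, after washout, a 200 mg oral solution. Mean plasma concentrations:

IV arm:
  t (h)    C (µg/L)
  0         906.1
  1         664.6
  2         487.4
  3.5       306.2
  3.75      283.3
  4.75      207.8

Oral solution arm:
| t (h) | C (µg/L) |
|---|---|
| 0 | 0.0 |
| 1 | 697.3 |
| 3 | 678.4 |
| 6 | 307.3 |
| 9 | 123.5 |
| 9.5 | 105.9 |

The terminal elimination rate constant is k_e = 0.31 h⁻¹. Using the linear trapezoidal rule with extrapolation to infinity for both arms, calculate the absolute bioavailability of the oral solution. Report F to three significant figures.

F = 0.721

Trapezoidal AUC_0→4.75 (IV):
  [0→1]: (906.1+664.6)/2 × 1 = 785.35
  [1→2]: (664.6+487.4)/2 × 1 = 576.0
  [2→3.5]: (487.4+306.2)/2 × 1.5 = 595.2
  [3.5→3.75]: (306.2+283.3)/2 × 0.25 = 73.6875
  [3.75→4.75]: (283.3+207.8)/2 × 1 = 245.55
  Sum = 2275.7875 µg/L·h
IV tail: 207.8/0.31 = 670.323; AUC_iv,0→∞ = 2275.7875 + 670.323 = 2946.1105 µg/L·h
Trapezoidal AUC_0→9.5 (oral solution):
  [0→1]: (0.0+697.3)/2 × 1 = 348.65
  [1→3]: (697.3+678.4)/2 × 2 = 1375.7
  [3→6]: (678.4+307.3)/2 × 3 = 1478.55
  [6→9]: (307.3+123.5)/2 × 3 = 646.2
  [9→9.5]: (123.5+105.9)/2 × 0.5 = 57.35
  Sum = 3906.45 µg/L·h
oral solution tail: 105.9/0.31 = 341.613; AUC_ev,0→∞ = 3906.45 + 341.613 = 4248.063 µg/L·h
F = (AUC_ev/D_ev)/(AUC_iv/D_iv) = (4248.063/200)/(2946.1105/100) = 21.240315/29.461105 = 0.7210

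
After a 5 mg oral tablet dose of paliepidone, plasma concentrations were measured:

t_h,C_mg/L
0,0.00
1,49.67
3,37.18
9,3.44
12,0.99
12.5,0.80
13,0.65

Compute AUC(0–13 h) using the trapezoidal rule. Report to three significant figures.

Trapezoidal AUC_0→13:
  [0→1]: (0.00+49.67)/2 × 1 = 24.835
  [1→3]: (49.67+37.18)/2 × 2 = 86.85
  [3→9]: (37.18+3.44)/2 × 6 = 121.86
  [9→12]: (3.44+0.99)/2 × 3 = 6.645
  [12→12.5]: (0.99+0.80)/2 × 0.5 = 0.4475
  [12.5→13]: (0.80+0.65)/2 × 0.5 = 0.3625
  Sum = 241.0 mg/L·h

AUC = 241 mg/L·h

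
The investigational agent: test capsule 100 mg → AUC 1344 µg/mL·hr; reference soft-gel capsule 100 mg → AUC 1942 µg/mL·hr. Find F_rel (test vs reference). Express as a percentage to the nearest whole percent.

F_rel = (AUC_test/D_test) / (AUC_ref/D_ref)
      = (1344/100) / (1942/100)
      = 13.44 / 19.42 = 0.6921 = 69.21%

F_rel = 69%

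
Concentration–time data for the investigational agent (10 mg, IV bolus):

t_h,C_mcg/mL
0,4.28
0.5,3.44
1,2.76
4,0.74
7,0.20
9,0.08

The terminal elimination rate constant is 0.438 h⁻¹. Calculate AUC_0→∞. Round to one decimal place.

Trapezoidal AUC_0→9:
  [0→0.5]: (4.28+3.44)/2 × 0.5 = 1.93
  [0.5→1]: (3.44+2.76)/2 × 0.5 = 1.55
  [1→4]: (2.76+0.74)/2 × 3 = 5.25
  [4→7]: (0.74+0.20)/2 × 3 = 1.41
  [7→9]: (0.20+0.08)/2 × 2 = 0.28
  Sum = 10.42 mcg/mL·h
Extrapolated tail: C_last / k_e = 0.08 / 0.438 = 0.183
AUC_0→∞ = 10.42 + 0.183 = 10.603 mcg/mL·h

AUC = 10.6 mcg/mL·h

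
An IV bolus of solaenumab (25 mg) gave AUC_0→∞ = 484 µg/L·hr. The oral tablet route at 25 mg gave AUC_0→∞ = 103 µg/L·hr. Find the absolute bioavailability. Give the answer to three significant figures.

F = (AUC_ev / D_ev) / (AUC_iv / D_iv)
  = (103/25) / (484/25)
  = 4.12 / 19.36 = 0.2128

F = 0.213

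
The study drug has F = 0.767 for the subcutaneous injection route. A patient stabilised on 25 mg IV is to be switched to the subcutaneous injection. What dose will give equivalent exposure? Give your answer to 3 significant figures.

D_subcutaneous = 32.6 mg

For equal systemic exposure: F × D_ev = D_iv
D_ev = D_iv / F = 25 / 0.767 = 32.5945 mg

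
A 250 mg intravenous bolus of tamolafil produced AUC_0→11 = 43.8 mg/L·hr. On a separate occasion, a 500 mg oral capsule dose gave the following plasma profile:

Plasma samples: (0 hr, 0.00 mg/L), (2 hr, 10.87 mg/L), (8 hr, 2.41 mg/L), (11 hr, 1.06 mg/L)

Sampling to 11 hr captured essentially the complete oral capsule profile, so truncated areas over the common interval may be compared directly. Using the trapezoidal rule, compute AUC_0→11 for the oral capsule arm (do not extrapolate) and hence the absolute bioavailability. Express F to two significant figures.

Trapezoidal AUC_0→11 (oral capsule):
  [0→2]: (0.00+10.87)/2 × 2 = 10.87
  [2→8]: (10.87+2.41)/2 × 6 = 39.84
  [8→11]: (2.41+1.06)/2 × 3 = 5.205
  Sum = 55.915 mg/L·hr
F = (AUC_ev/D_ev)/(AUC_iv/D_iv) = (55.915/500)/(43.8/250) = 0.11183/0.1752 = 0.6383

F = 0.64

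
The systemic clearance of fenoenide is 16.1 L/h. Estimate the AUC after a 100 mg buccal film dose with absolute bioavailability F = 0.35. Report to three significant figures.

AUC_0→∞ = F × Dose / CL
        = 0.35 × 100 / 16.1 = 2.17391 mg/L·h

AUC = 2.17 mg/L·h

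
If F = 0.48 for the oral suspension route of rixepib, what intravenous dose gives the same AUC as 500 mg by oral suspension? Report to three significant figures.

Systemic exposure from an extravascular dose = F × D_ev, so the equivalent IV dose is F × D_ev.
D_iv = F × D_ev = 0.48 × 500 = 240 mg

D_iv = 240 mg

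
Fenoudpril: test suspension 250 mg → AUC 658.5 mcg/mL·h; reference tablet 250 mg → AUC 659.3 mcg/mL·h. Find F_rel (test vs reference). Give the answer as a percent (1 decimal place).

F_rel = 99.9%

F_rel = (AUC_test/D_test) / (AUC_ref/D_ref)
      = (658.5/250) / (659.3/250)
      = 2.634 / 2.6372 = 0.9988 = 99.88%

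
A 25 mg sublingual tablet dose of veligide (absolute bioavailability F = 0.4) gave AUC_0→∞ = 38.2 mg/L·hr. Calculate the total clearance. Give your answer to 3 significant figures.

CL = F × Dose / AUC_0→∞
   = 0.4 × 25 / 38.2 = 0.26178 L/hr

CL = 0.262 L/hr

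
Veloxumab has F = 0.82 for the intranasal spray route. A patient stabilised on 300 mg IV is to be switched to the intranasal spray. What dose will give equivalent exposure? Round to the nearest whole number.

D_intranasal = 366 mg

For equal systemic exposure: F × D_ev = D_iv
D_ev = D_iv / F = 300 / 0.82 = 365.854 mg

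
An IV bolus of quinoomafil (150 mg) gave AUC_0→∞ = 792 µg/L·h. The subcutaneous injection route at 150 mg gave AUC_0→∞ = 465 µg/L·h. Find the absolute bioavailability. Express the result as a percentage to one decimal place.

F = 58.7%

F = (AUC_ev / D_ev) / (AUC_iv / D_iv)
  = (465/150) / (792/150)
  = 3.1 / 5.28 = 0.5871
  = 58.71%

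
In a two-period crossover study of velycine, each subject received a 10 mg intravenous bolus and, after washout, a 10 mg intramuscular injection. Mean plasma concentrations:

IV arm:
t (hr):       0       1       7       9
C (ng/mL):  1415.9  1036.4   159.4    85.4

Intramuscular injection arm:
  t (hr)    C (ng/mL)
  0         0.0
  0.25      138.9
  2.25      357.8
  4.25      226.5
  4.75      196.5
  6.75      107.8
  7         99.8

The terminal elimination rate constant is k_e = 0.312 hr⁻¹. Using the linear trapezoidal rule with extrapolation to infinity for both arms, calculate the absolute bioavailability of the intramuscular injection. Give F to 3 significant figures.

Trapezoidal AUC_0→9 (IV):
  [0→1]: (1415.9+1036.4)/2 × 1 = 1226.15
  [1→7]: (1036.4+159.4)/2 × 6 = 3587.4
  [7→9]: (159.4+85.4)/2 × 2 = 244.8
  Sum = 5058.35 ng/mL·hr
IV tail: 85.4/0.312 = 273.718; AUC_iv,0→∞ = 5058.35 + 273.718 = 5332.068 ng/mL·hr
Trapezoidal AUC_0→7 (intramuscular injection):
  [0→0.25]: (0.0+138.9)/2 × 0.25 = 17.3625
  [0.25→2.25]: (138.9+357.8)/2 × 2 = 496.7
  [2.25→4.25]: (357.8+226.5)/2 × 2 = 584.3
  [4.25→4.75]: (226.5+196.5)/2 × 0.5 = 105.75
  [4.75→6.75]: (196.5+107.8)/2 × 2 = 304.3
  [6.75→7]: (107.8+99.8)/2 × 0.25 = 25.95
  Sum = 1534.3625 ng/mL·hr
intramuscular injection tail: 99.8/0.312 = 319.872; AUC_ev,0→∞ = 1534.3625 + 319.872 = 1854.2345 ng/mL·hr
F = (AUC_ev/D_ev)/(AUC_iv/D_iv) = (1854.2345/10)/(5332.068/10) = 185.42345/533.2068 = 0.3478

F = 0.348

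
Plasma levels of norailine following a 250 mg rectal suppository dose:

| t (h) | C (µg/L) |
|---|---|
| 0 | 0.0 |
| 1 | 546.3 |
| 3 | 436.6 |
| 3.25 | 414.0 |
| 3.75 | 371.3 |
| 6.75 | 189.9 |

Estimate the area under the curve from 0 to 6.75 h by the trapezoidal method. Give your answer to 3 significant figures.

Trapezoidal AUC_0→6.75:
  [0→1]: (0.0+546.3)/2 × 1 = 273.15
  [1→3]: (546.3+436.6)/2 × 2 = 982.9
  [3→3.25]: (436.6+414.0)/2 × 0.25 = 106.325
  [3.25→3.75]: (414.0+371.3)/2 × 0.5 = 196.325
  [3.75→6.75]: (371.3+189.9)/2 × 3 = 841.8
  Sum = 2400.5 µg/L·h

AUC = 2400 µg/L·h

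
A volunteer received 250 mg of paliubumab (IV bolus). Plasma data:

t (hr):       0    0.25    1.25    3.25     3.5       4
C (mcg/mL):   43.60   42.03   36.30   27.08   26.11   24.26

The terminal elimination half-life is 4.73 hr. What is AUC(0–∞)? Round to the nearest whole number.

AUC = 298 mcg/mL·hr

Trapezoidal AUC_0→4:
  [0→0.25]: (43.60+42.03)/2 × 0.25 = 10.70375
  [0.25→1.25]: (42.03+36.30)/2 × 1 = 39.165
  [1.25→3.25]: (36.30+27.08)/2 × 2 = 63.38
  [3.25→3.5]: (27.08+26.11)/2 × 0.25 = 6.64875
  [3.5→4]: (26.11+24.26)/2 × 0.5 = 12.5925
  Sum = 132.49 mcg/mL·hr
k_e = ln2 / t½ = 0.693147 / 4.73 = 0.1465 hr^-1
Extrapolated tail: C_last / k_e = 24.26 / 0.1465 = 165.597
AUC_0→∞ = 132.49 + 165.597 = 298.087 mcg/mL·hr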